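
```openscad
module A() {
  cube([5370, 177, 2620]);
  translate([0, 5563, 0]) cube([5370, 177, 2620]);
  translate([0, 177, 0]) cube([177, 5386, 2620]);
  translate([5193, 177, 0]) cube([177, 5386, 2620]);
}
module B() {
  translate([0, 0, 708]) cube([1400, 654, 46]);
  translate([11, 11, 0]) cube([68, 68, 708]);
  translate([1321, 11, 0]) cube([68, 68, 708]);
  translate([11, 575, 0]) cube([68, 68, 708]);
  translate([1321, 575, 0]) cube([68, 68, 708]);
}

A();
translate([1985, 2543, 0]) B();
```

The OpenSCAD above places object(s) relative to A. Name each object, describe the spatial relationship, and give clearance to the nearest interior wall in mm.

Clearances: x = 1808, y = 2366; minimum 1808 mm.

A is a house frame. B is a table. The table sits inside the house frame, centred. The clearance to the nearest interior wall is 1808 mm.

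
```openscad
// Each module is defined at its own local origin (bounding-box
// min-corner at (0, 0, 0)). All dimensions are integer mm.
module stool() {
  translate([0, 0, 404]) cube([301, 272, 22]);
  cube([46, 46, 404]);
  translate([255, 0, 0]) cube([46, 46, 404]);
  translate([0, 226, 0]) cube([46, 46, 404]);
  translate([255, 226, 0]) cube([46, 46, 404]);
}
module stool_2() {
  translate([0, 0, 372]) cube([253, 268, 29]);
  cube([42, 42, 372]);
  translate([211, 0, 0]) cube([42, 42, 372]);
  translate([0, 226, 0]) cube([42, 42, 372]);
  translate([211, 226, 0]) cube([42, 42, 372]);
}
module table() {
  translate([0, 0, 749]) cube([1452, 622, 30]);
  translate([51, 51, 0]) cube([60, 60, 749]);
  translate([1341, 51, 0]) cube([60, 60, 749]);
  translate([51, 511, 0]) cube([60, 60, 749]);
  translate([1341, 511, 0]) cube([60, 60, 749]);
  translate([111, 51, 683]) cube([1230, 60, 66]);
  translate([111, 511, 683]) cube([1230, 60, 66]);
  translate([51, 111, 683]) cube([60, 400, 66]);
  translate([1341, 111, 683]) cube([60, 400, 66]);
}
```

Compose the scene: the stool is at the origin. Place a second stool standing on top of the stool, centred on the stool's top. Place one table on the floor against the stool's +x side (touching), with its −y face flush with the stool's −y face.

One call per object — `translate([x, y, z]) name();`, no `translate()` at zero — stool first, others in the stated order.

stool();
translate([24, 2, 426]) stool_2();
translate([301, 0, 0]) table();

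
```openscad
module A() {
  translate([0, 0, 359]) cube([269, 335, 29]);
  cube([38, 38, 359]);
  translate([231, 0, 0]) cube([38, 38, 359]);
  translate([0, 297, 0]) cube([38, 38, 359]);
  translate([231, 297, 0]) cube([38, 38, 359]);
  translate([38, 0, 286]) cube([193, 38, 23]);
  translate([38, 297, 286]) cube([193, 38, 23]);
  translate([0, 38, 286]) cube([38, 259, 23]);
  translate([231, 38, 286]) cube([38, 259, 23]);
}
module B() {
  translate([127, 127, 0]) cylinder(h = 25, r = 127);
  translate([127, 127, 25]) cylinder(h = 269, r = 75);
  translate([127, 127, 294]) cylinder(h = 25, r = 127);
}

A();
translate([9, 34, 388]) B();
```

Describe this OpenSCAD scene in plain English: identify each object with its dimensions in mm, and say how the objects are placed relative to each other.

A is a four-legged stool. The seat is 269×335 mm, 29 mm thick, top at z = 388 mm. It stands on four square legs, each 38×38 mm in cross-section, from z = 0 to the seat underside, each flush with a corner of the seat. Four stretchers, 38 mm wide and 23 mm tall, connect adjacent legs with their undersides at z = 286 mm, each running between the inner faces of the legs it joins and aligned with the legs' outer faces on the other axis.

B is a spool: two coaxial disc flanges of radius 127 mm and thickness 25 mm, joined by a core cylinder of radius 75 mm and height 269 mm. The lower flange rests on z = 0 and the three cylinders share a vertical axis.

The spool is on top of the stool.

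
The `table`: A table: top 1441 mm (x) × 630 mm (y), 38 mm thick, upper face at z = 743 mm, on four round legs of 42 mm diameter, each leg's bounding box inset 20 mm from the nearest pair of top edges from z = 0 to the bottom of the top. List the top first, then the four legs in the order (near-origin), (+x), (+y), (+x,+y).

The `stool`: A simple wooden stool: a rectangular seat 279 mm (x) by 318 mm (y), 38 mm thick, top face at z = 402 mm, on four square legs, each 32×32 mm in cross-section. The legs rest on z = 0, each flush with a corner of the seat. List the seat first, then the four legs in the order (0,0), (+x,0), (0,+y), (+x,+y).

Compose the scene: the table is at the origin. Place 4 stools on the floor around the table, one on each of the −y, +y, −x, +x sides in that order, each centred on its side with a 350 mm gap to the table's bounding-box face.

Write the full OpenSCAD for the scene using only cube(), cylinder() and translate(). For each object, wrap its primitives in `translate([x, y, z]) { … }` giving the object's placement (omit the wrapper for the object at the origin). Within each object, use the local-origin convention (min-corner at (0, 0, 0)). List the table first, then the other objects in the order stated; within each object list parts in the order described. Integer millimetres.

translate([0, 0, 705]) cube([1441, 630, 38]);
translate([41, 41, 0]) cylinder(h = 705, r = 21);
translate([1400, 41, 0]) cylinder(h = 705, r = 21);
translate([41, 589, 0]) cylinder(h = 705, r = 21);
translate([1400, 589, 0]) cylinder(h = 705, r = 21);
translate([581, -668, 0]) {
  translate([0, 0, 364]) cube([279, 318, 38]);
  cube([32, 32, 364]);
  translate([247, 0, 0]) cube([32, 32, 364]);
  translate([0, 286, 0]) cube([32, 32, 364]);
  translate([247, 286, 0]) cube([32, 32, 364]);
}
translate([581, 980, 0]) {
  translate([0, 0, 364]) cube([279, 318, 38]);
  cube([32, 32, 364]);
  translate([247, 0, 0]) cube([32, 32, 364]);
  translate([0, 286, 0]) cube([32, 32, 364]);
  translate([247, 286, 0]) cube([32, 32, 364]);
}
translate([-629, 156, 0]) {
  translate([0, 0, 364]) cube([279, 318, 38]);
  cube([32, 32, 364]);
  translate([247, 0, 0]) cube([32, 32, 364]);
  translate([0, 286, 0]) cube([32, 32, 364]);
  translate([247, 286, 0]) cube([32, 32, 364]);
}
translate([1791, 156, 0]) {
  translate([0, 0, 364]) cube([279, 318, 38]);
  cube([32, 32, 364]);
  translate([247, 0, 0]) cube([32, 32, 364]);
  translate([0, 286, 0]) cube([32, 32, 364]);
  translate([247, 286, 0]) cube([32, 32, 364]);
}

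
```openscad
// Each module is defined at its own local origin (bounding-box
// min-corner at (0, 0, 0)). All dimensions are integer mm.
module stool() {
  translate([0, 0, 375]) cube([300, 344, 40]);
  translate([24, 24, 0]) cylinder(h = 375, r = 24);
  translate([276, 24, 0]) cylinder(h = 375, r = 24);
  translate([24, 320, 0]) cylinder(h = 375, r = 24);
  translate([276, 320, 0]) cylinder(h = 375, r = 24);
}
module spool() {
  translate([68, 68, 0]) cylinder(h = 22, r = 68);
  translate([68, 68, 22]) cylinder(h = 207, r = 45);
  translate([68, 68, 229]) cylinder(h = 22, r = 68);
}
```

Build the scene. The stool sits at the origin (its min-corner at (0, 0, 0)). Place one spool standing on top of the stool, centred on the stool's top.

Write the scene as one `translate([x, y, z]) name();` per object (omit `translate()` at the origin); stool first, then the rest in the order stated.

stool();
translate([82, 104, 415]) spool();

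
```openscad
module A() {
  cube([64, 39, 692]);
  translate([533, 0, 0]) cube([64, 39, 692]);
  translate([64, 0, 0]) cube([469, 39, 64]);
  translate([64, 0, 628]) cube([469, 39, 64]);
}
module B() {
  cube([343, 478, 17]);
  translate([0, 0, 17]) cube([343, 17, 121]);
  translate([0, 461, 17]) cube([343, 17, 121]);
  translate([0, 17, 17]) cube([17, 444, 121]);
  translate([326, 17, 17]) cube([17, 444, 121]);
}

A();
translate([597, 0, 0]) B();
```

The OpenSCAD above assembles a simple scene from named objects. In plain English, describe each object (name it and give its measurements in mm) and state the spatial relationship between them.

A is a picture frame with a 469×564 mm rectangular opening (x by z) and a uniform 64 mm border on every side. Frame depth is 39 mm along y. It is built from two vertical stiles running the full outside height and two horizontal rails spanning the gap between the stiles.

B is an open storage box with external size 343×478×138 mm and wall thickness 17 mm (the base is also 17 mm thick). The base covers the whole footprint; the four walls stand on the base, with the y-facing walls full-width and the x-facing walls fitting between their inner faces.

The open box is against the picture frame's +x side, with their −y faces flush.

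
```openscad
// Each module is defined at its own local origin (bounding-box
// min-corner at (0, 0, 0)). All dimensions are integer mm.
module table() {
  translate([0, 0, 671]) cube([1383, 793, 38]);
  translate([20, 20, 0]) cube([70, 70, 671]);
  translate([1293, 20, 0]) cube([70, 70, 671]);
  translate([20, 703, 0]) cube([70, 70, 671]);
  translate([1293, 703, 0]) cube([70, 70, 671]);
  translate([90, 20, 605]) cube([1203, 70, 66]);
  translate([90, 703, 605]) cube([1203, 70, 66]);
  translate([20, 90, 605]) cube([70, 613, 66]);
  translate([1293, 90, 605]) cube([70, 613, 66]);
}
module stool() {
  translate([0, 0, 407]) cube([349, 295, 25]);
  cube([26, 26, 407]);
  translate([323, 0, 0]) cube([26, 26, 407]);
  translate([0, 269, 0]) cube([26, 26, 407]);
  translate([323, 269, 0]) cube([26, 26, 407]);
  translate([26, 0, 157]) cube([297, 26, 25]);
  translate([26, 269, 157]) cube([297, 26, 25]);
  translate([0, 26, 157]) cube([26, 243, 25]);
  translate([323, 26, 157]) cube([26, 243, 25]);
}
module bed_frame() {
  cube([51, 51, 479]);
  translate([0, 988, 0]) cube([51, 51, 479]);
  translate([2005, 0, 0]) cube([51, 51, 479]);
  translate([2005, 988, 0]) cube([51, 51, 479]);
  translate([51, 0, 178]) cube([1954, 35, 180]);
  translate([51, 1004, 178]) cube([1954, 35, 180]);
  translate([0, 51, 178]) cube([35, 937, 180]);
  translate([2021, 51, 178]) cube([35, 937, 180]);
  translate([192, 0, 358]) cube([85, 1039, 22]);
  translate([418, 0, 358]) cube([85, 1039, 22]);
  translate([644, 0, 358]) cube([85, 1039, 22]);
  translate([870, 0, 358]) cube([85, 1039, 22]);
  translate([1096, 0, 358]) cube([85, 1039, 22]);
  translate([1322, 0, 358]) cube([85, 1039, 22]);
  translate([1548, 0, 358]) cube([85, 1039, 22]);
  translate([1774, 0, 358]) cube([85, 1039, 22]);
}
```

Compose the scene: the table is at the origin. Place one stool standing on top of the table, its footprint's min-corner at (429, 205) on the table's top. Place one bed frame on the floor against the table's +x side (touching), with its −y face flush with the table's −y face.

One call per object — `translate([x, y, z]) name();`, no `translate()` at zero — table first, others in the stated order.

table();
translate([429, 205, 709]) stool();
translate([1383, 0, 0]) bed_frame();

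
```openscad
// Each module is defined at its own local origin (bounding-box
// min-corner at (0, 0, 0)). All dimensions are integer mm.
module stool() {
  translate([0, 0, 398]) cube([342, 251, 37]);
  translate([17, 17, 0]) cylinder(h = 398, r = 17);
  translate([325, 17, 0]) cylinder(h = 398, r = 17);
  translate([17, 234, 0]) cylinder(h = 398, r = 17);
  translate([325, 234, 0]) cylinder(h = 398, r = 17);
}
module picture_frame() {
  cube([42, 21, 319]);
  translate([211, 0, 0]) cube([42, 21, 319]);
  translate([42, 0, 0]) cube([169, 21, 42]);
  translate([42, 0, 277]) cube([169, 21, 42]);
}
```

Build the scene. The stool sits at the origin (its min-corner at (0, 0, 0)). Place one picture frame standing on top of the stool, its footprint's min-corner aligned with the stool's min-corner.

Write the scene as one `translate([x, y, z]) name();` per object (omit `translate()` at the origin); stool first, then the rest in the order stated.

stool();
translate([0, 0, 435]) picture_frame();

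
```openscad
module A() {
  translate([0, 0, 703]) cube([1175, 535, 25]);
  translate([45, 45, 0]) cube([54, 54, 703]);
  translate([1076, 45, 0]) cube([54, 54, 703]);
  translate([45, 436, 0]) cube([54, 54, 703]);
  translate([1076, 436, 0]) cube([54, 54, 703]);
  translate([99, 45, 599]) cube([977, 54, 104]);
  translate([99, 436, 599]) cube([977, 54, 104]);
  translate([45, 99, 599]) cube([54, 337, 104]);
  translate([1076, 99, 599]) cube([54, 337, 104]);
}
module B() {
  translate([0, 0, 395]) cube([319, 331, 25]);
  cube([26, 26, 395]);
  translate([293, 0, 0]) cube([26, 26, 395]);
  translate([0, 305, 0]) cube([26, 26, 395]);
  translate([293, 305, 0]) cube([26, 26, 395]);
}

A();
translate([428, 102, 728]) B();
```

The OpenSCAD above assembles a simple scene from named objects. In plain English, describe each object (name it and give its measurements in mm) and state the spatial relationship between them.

A is a table with a 1175×535 mm rectangular top, 25 mm thick, top surface at z = 728 mm, supported by four 54×54 mm square legs, each inset 45 mm from the nearest pair of top edges, running from the floor. Four apron rails, 54 mm thick and 104 mm tall, run between adjacent legs with their top edges flush with the underside of the top and their outer faces flush with the legs' outer faces.

B is a four-legged stool. The seat is 319×331 mm, 25 mm thick, top at z = 420 mm. It stands on four square legs, each 26×26 mm in cross-section, from z = 0 to the seat underside, each flush with a corner of the seat.

The stool is on top of the table, centred.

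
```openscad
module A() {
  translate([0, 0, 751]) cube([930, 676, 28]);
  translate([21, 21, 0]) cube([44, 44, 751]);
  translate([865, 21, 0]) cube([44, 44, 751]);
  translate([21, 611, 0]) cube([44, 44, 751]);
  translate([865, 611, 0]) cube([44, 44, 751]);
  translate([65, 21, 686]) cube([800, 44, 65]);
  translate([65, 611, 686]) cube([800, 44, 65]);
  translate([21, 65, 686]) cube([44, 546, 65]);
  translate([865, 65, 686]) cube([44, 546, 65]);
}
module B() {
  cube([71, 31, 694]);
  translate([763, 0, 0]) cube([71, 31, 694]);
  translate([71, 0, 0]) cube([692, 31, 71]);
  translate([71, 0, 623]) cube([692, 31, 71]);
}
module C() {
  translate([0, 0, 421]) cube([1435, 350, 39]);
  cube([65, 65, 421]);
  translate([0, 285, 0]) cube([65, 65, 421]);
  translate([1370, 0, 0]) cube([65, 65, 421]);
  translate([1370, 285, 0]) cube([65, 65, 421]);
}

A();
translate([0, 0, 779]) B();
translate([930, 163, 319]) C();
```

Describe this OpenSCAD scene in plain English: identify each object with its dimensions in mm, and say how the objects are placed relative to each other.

A is a table: top 930 mm (x) × 676 mm (y), 28 mm thick, upper face at z = 779 mm, on four 44×44 mm square legs, each inset 21 mm from the nearest pair of top edges, running from z = 0 to the bottom of the top. Four apron rails, 44 mm thick and 65 mm tall, run between adjacent legs with their top edges flush with the underside of the top and their outer faces flush with the legs' outer faces.

B is a rectangular picture frame lying in the x–z plane (depth along y). The opening is 692 mm wide (x) by 552 mm tall (z), surrounded by a border 71 mm wide on all four sides. The frame is 31 mm deep and is made of two full-height vertical stiles with two horizontal rails fitted between them.

C is a bench: a 1435×350 mm seat slab, 39 mm thick, top at z = 460 mm, on four 65×65 mm square legs flush with the seat corners and standing on z = 0.

The picture frame is on top of the table. The bench is beside the table with their tops flush at z = 779.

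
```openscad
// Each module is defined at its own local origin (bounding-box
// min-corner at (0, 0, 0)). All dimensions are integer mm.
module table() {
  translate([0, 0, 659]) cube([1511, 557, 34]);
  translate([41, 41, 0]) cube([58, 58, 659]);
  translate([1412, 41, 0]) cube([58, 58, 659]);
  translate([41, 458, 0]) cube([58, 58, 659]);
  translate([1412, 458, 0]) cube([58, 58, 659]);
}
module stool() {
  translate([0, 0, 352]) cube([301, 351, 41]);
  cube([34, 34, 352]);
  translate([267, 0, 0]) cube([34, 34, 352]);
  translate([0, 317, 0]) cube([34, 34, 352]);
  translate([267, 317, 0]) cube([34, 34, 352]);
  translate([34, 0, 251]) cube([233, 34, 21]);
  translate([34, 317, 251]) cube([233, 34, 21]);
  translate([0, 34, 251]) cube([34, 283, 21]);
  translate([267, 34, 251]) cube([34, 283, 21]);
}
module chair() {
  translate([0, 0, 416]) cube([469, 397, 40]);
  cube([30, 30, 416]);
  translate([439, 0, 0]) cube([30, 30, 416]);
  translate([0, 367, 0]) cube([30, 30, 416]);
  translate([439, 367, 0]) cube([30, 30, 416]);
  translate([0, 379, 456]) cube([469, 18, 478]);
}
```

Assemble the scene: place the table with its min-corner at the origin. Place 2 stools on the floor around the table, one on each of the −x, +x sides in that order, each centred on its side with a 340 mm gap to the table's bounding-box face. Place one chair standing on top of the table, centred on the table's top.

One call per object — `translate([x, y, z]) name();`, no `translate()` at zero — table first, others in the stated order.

table();
translate([-641, 103, 0]) stool();
translate([1851, 103, 0]) stool();
translate([521, 80, 693]) chair();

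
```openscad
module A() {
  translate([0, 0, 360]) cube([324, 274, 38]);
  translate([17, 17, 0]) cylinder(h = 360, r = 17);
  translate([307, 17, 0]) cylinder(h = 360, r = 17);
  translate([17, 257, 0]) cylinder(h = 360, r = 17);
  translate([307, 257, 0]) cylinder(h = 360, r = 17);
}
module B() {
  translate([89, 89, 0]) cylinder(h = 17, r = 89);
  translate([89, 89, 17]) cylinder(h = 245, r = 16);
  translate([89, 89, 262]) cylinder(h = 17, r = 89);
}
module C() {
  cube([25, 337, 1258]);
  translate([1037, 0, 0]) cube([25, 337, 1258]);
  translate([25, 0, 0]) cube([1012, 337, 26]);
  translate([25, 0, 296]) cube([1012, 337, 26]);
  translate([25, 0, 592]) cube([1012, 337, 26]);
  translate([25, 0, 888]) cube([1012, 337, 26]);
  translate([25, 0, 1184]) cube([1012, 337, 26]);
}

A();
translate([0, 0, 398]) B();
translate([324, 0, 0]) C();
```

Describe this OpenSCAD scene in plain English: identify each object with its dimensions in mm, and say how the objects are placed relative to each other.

A is a simple wooden stool: a rectangular seat 324 mm (x) by 274 mm (y), 38 mm thick, top face at z = 398 mm, on four round legs, each 34 mm in diameter. The legs rest on z = 0, each leg's axis is inset half a diameter from the nearest pair of seat edges (so the leg's bounding box is flush with the corner).

B is a spool: two coaxial disc flanges of radius 89 mm and thickness 17 mm, joined by a core cylinder of radius 16 mm and height 245 mm. The lower flange rests on z = 0 and the three cylinders share a vertical axis.

C is a bookshelf 1062 mm wide overall, 337 mm deep and 1258 mm tall. The two sides are 25 mm thick vertical panels. 5 horizontal shelves of 26 mm thickness span between the inner faces of the sides; the lowest shelf sits on the floor and shelves are stacked with a clear vertical gap of 270 mm between each pair.

The spool is on top of the stool. The bookshelf is against the stool's +x side, with their −y faces flush.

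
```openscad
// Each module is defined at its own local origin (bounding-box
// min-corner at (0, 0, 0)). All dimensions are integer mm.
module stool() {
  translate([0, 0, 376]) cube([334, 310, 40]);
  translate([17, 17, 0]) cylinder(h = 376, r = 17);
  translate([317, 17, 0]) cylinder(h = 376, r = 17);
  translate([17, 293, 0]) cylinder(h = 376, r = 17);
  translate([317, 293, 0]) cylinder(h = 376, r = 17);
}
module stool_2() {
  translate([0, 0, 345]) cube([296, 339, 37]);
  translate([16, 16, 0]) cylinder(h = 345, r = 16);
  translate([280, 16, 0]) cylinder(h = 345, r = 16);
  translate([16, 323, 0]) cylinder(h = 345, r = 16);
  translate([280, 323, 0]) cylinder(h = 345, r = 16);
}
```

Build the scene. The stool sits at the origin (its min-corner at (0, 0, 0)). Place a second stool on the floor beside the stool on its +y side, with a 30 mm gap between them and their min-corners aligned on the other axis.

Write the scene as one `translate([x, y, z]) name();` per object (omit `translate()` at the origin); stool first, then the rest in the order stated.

stool();
translate([0, 340, 0]) stool_2();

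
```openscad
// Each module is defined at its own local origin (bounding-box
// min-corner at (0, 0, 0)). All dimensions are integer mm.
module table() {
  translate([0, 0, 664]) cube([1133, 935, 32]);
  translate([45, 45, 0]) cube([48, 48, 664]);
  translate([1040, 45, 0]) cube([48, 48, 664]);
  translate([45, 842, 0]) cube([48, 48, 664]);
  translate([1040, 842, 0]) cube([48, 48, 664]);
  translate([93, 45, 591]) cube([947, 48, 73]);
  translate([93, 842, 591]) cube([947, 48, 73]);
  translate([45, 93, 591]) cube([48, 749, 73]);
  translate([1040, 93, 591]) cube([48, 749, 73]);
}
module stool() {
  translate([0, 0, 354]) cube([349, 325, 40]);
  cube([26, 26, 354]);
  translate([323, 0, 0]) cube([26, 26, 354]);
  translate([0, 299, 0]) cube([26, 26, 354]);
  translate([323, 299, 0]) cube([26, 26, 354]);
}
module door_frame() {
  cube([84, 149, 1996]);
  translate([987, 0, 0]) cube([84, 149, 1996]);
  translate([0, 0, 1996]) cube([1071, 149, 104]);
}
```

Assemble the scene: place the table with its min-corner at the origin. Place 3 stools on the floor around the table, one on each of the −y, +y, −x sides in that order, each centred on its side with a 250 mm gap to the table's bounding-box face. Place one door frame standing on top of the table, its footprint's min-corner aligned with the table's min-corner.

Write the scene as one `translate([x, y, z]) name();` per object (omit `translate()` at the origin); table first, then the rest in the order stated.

table();
translate([392, -575, 0]) stool();
translate([392, 1185, 0]) stool();
translate([-599, 305, 0]) stool();
translate([0, 0, 696]) door_frame();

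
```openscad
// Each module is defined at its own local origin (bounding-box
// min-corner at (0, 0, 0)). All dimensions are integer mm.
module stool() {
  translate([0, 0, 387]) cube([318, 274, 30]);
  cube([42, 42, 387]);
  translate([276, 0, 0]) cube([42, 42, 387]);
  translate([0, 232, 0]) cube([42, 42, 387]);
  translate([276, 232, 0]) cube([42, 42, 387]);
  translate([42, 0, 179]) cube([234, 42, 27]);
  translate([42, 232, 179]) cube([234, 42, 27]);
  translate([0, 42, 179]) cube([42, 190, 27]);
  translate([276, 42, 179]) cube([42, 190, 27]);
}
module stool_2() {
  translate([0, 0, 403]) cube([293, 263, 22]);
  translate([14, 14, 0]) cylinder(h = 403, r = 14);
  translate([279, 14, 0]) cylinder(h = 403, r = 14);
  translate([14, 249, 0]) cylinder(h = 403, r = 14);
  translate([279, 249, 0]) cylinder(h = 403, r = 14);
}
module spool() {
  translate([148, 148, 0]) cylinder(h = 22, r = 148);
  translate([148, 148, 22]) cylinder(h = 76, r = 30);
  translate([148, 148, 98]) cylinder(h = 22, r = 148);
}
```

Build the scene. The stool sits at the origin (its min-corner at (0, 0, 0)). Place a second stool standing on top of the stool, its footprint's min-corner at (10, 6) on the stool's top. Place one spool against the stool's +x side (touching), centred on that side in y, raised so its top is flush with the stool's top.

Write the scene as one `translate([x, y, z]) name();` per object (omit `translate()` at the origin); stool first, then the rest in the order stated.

stool();
translate([10, 6, 417]) stool_2();
translate([318, -11, 297]) spool();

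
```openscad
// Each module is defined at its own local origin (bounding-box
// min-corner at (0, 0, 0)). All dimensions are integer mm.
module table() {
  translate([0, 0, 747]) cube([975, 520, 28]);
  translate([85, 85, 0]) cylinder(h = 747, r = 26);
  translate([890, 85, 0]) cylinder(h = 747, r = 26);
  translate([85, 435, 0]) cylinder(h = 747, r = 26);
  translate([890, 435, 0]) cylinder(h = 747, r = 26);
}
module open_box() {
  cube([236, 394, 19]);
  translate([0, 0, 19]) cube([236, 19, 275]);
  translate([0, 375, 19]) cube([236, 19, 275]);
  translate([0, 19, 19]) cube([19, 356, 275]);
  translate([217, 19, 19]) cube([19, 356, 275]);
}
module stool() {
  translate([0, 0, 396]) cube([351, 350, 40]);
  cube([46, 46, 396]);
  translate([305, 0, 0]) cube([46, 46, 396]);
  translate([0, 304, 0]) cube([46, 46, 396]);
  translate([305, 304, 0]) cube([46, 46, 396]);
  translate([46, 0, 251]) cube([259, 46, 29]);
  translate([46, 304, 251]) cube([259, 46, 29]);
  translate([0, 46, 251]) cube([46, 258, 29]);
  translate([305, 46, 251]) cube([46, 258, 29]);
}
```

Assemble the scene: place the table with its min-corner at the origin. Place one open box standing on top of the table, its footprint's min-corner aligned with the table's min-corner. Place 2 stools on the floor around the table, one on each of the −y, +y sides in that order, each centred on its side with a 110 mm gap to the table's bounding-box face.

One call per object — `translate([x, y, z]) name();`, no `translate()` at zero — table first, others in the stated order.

table();
translate([0, 0, 775]) open_box();
translate([312, -460, 0]) stool();
translate([312, 630, 0]) stool();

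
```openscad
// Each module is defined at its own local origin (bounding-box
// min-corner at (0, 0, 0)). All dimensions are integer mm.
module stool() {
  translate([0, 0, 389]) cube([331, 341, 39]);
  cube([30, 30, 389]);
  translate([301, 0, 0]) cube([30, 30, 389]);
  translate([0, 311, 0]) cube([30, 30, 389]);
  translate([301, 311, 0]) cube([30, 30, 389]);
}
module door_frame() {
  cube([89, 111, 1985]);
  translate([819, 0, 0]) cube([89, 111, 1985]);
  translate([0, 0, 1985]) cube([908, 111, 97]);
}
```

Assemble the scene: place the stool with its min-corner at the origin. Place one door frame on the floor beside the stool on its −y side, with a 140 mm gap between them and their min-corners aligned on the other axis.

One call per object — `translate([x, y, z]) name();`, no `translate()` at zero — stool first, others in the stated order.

stool();
translate([0, -251, 0]) door_frame();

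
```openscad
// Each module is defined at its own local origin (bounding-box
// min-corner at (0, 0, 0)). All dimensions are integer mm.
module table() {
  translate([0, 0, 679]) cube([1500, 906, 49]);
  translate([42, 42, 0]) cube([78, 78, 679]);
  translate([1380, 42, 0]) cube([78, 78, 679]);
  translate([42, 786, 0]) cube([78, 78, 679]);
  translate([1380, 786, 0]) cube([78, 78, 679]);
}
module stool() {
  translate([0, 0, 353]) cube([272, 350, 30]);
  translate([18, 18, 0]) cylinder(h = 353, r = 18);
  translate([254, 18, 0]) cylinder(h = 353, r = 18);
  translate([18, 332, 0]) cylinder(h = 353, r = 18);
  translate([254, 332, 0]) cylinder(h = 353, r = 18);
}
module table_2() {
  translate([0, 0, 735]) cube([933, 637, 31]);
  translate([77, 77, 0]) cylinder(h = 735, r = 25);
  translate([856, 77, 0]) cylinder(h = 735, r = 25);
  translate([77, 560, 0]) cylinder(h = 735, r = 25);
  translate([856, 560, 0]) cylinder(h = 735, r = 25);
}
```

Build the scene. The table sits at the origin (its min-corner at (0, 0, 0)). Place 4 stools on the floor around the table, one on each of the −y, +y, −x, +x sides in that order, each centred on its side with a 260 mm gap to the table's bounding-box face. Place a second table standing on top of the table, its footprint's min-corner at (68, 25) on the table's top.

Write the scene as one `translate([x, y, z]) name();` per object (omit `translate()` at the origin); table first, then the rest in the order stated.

table();
translate([614, -610, 0]) stool();
translate([614, 1166, 0]) stool();
translate([-532, 278, 0]) stool();
translate([1760, 278, 0]) stool();
translate([68, 25, 728]) table_2();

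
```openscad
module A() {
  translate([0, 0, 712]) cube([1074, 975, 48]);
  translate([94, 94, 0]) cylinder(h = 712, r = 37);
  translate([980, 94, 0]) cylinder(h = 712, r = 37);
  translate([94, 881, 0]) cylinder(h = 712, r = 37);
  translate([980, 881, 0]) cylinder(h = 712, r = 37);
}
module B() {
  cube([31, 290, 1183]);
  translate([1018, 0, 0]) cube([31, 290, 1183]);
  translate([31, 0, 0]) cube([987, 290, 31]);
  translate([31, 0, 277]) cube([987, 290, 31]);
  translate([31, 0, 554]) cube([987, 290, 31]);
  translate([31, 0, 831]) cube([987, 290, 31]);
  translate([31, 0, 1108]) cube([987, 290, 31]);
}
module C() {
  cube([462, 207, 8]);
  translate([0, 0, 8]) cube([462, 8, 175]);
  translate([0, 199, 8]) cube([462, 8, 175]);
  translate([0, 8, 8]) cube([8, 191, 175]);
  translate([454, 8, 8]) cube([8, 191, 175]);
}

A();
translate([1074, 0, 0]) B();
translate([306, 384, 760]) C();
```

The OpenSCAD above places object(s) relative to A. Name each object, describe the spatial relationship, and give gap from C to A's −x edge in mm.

The open box's min-x is at 306; the table's min-x is 0; gap = 306 mm.

A is a table. B is a bookshelf. C is an open box. The bookshelf is against the table's +x side, with their −y faces flush. The open box is on top of the table, centred. The gap from the open box to the table's −x edge is 306 mm.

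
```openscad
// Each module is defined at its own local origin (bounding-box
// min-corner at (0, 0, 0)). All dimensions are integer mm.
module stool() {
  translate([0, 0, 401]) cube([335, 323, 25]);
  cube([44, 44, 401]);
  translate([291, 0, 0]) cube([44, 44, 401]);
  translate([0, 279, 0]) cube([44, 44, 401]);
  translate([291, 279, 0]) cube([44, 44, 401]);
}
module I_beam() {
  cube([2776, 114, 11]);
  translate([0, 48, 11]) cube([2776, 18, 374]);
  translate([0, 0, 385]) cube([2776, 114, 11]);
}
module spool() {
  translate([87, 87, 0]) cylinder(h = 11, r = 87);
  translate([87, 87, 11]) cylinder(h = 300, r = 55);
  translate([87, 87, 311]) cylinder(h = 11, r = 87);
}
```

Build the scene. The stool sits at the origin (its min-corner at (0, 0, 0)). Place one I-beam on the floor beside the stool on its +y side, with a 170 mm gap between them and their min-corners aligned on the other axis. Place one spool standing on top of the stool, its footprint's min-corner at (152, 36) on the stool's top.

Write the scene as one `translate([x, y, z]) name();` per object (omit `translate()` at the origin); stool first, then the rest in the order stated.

stool();
translate([0, 493, 0]) I_beam();
translate([152, 36, 426]) spool();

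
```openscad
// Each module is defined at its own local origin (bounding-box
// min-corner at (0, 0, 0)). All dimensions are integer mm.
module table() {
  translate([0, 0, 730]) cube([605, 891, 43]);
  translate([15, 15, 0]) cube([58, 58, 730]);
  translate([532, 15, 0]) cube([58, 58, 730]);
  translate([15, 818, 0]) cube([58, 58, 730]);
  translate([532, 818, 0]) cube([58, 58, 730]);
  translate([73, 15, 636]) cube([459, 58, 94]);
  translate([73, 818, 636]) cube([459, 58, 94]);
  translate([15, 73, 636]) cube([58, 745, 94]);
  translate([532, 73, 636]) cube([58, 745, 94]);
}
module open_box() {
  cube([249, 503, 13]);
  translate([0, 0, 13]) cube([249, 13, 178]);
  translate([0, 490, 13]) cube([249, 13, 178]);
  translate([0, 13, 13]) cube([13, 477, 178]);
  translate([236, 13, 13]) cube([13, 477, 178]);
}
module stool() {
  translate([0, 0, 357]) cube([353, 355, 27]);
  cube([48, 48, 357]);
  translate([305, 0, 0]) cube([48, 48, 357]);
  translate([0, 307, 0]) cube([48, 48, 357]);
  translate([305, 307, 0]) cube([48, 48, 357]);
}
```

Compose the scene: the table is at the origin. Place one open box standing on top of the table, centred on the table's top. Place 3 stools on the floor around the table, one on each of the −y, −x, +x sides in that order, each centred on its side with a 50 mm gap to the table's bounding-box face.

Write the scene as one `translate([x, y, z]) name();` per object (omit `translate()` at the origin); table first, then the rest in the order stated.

table();
translate([178, 194, 773]) open_box();
translate([126, -405, 0]) stool();
translate([-403, 268, 0]) stool();
translate([655, 268, 0]) stool();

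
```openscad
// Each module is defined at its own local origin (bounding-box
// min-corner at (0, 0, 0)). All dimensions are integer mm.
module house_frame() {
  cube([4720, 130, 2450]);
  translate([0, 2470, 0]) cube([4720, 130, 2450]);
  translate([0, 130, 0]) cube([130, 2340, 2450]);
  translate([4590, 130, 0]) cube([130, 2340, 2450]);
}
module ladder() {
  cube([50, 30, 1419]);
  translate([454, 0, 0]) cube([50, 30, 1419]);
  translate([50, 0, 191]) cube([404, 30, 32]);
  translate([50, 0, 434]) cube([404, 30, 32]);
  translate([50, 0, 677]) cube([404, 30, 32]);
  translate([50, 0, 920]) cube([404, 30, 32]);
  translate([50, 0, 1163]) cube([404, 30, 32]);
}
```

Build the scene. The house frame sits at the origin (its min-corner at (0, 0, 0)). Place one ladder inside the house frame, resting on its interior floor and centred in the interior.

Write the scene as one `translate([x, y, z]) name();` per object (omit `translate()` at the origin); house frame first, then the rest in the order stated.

house_frame();
translate([2108, 1285, 0]) ladder();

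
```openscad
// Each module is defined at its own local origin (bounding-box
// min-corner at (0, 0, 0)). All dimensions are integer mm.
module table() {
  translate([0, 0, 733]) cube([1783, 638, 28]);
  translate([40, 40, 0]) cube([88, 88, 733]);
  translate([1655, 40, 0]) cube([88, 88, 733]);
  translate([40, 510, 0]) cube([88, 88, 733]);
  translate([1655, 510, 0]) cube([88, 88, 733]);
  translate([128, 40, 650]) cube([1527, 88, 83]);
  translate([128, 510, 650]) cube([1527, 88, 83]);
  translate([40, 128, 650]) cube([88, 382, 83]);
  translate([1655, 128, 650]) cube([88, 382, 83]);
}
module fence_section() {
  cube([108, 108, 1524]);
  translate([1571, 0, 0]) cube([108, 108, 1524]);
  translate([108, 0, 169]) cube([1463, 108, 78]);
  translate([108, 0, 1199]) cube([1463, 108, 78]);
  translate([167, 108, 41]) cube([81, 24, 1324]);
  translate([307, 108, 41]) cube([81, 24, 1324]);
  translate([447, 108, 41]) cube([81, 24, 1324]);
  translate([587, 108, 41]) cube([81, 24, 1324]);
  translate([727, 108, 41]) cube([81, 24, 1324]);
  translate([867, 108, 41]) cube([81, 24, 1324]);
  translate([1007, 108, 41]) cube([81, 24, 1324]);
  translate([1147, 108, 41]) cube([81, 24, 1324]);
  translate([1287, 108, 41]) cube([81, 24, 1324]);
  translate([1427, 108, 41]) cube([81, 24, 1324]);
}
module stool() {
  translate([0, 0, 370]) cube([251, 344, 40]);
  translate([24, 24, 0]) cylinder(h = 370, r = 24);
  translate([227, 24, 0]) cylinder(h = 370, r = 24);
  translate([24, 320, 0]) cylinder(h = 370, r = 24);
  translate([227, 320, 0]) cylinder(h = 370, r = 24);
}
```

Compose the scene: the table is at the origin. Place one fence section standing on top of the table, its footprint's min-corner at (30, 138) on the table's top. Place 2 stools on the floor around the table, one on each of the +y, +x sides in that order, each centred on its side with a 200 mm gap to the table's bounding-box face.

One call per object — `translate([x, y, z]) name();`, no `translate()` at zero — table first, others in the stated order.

table();
translate([30, 138, 761]) fence_section();
translate([766, 838, 0]) stool();
translate([1983, 147, 0]) stool();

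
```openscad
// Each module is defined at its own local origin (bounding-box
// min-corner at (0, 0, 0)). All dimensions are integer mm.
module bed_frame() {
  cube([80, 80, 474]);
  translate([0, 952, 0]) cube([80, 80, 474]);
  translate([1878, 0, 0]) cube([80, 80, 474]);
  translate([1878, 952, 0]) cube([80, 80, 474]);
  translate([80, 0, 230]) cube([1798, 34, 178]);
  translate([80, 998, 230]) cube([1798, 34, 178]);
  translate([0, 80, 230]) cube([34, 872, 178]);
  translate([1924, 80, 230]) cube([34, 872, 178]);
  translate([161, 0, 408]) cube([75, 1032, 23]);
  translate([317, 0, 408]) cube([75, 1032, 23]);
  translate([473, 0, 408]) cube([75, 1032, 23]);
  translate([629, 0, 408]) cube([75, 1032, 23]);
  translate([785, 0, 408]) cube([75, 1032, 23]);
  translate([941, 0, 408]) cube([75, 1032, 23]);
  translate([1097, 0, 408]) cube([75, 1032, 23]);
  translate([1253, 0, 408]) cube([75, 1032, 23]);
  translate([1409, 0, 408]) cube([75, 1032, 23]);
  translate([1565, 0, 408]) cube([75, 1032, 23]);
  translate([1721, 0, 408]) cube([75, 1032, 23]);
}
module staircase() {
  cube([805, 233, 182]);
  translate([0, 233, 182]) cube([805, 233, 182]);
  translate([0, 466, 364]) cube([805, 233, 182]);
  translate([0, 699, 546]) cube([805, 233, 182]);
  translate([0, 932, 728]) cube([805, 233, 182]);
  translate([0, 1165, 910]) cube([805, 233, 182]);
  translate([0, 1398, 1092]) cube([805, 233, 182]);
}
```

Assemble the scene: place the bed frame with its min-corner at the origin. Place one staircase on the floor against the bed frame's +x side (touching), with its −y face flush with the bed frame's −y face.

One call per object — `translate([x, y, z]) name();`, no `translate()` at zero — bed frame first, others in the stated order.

bed_frame();
translate([1958, 0, 0]) staircase();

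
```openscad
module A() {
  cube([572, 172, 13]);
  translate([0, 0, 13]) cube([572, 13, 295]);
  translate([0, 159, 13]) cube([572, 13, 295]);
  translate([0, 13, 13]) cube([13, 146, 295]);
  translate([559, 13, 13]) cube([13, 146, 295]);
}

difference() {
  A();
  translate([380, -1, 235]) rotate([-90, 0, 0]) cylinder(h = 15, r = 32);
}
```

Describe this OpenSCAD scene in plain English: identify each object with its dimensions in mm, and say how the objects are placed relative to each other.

A is an open-topped rectangular box: outside dimensions 572×172×308 mm, with a uniform wall and base thickness of 13 mm. The base is a full 572×172 slab on the floor; four walls sit on top of the base. The front and back walls (the −y and +y sides) span the full width; the two side walls fit between them.

The open box has a circular hole of radius 32 mm through its front wall, centred at (x = 380, z = 235).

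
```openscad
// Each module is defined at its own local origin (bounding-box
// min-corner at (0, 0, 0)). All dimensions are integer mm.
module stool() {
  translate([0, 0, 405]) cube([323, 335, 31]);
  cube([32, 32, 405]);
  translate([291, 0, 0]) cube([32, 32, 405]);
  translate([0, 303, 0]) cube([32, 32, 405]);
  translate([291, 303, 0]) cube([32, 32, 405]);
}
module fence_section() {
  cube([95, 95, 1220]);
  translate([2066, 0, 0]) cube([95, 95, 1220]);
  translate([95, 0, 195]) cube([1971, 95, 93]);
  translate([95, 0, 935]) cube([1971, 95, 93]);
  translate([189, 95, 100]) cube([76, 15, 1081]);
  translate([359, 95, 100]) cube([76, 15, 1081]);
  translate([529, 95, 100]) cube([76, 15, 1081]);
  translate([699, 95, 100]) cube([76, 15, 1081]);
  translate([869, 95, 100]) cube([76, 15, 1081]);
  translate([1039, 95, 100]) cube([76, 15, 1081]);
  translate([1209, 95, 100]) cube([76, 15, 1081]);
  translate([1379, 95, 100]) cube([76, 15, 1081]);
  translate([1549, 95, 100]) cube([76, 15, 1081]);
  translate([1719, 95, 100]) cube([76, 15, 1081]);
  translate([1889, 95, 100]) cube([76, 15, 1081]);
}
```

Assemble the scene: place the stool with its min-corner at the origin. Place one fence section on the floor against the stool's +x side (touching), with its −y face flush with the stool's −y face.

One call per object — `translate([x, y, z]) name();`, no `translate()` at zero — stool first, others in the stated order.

stool();
translate([323, 0, 0]) fence_section();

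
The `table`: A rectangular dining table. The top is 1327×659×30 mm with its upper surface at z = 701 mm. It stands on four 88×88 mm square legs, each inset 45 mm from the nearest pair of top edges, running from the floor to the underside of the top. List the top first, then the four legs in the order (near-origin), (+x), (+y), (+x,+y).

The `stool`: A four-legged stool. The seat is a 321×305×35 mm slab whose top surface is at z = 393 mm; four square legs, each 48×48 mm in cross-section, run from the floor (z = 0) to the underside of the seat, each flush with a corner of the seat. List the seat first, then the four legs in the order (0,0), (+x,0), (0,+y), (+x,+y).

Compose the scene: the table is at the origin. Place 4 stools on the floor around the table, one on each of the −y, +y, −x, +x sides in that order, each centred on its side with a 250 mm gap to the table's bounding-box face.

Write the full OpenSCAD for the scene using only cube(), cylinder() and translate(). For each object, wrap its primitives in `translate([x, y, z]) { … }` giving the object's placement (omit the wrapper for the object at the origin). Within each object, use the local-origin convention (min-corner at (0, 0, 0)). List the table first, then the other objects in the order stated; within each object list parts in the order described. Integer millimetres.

translate([0, 0, 671]) cube([1327, 659, 30]);
translate([45, 45, 0]) cube([88, 88, 671]);
translate([1194, 45, 0]) cube([88, 88, 671]);
translate([45, 526, 0]) cube([88, 88, 671]);
translate([1194, 526, 0]) cube([88, 88, 671]);
translate([503, -555, 0]) {
  translate([0, 0, 358]) cube([321, 305, 35]);
  cube([48, 48, 358]);
  translate([273, 0, 0]) cube([48, 48, 358]);
  translate([0, 257, 0]) cube([48, 48, 358]);
  translate([273, 257, 0]) cube([48, 48, 358]);
}
translate([503, 909, 0]) {
  translate([0, 0, 358]) cube([321, 305, 35]);
  cube([48, 48, 358]);
  translate([273, 0, 0]) cube([48, 48, 358]);
  translate([0, 257, 0]) cube([48, 48, 358]);
  translate([273, 257, 0]) cube([48, 48, 358]);
}
translate([-571, 177, 0]) {
  translate([0, 0, 358]) cube([321, 305, 35]);
  cube([48, 48, 358]);
  translate([273, 0, 0]) cube([48, 48, 358]);
  translate([0, 257, 0]) cube([48, 48, 358]);
  translate([273, 257, 0]) cube([48, 48, 358]);
}
translate([1577, 177, 0]) {
  translate([0, 0, 358]) cube([321, 305, 35]);
  cube([48, 48, 358]);
  translate([273, 0, 0]) cube([48, 48, 358]);
  translate([0, 257, 0]) cube([48, 48, 358]);
  translate([273, 257, 0]) cube([48, 48, 358]);
}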